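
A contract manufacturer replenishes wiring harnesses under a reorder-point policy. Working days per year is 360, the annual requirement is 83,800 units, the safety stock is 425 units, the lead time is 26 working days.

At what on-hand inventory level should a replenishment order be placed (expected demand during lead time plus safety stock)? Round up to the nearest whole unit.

Daily demand d = 83,800 / 360 = 232.778 units/day
Demand during lead time = 232.778 × 26 = 6,052.22
Reorder point = 6,052.22 + 425 = 6,477.22 → round up

6,478 units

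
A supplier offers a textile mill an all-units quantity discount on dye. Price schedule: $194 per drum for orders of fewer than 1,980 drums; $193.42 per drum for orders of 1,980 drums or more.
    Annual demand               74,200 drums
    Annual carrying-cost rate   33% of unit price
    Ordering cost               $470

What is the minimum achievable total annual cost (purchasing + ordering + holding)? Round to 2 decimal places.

H₁ = 33%×$194 = $64.0200;  H₂ = 33%×$193.42 = $63.8286
EOQ₁ = √(2×74,200×470/64.0200) = 1,043.78  (< 1,980, feasible at tier 1)
EOQ₂ = √(2×74,200×470/63.8286) = 1,045.34  (< 1,980 → use Q = 1,980 at tier-2 price)
TC(tier 1 (EOQ₁), Q≈1,043.8) = $14,461,622.65
TC(tier 2, Q≈1,980.0) = $14,432,567.45
Minimum at tier 2: $14,432,567.45

$14,432,567.45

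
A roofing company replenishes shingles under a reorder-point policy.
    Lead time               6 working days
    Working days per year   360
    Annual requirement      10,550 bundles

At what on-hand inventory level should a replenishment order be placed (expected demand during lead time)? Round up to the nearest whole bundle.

Daily demand d = 10,550 / 360 = 29.306 bundles/day
Demand during lead time = 29.306 × 6 = 175.83
Reorder point = 175.83 → round up

176 bundles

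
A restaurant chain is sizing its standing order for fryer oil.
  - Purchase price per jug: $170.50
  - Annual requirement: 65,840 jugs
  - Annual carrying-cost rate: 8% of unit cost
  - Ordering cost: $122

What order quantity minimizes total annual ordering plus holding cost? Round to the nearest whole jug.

1,085 jugs

Carrying cost H = $170.5 × 8% = $13.6400/jug/yr
Optimal lot size Q* = (2 × 65,840 × $122 / $13.64)^½ ≈ 1,085.26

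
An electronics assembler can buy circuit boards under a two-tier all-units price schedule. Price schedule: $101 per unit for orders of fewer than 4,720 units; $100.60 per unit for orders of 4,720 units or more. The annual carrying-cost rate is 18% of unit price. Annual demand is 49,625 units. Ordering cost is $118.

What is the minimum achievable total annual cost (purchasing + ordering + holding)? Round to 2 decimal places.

H₁ = 18%×$101 = $18.1800;  H₂ = 18%×$100.60 = $18.1080
EOQ₁ = √(2×49,625×118/18.1800) = 802.62  (< 4,720, feasible at tier 1)
EOQ₂ = √(2×49,625×118/18.1080) = 804.21  (< 4,720 → use Q = 4,720 at tier-2 price)
TC(tier 1 (EOQ₁), Q≈802.6) = $5,026,716.61
TC(tier 2, Q≈4,720.0) = $5,036,250.50
Minimum at tier 1 (EOQ₁): $5,026,716.61

$5,026,716.61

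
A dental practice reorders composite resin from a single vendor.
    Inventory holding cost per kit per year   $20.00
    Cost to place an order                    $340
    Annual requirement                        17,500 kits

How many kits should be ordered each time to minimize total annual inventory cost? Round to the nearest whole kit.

771 kits

EOQ = √(2DS/H) = √(2 × 17,500 × 340 / 20)
    = √(595,000.00) ≈ 771.36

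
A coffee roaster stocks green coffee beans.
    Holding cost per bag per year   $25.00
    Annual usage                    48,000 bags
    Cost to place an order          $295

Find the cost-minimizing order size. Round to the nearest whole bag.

EOQ = √(2DS/H) = √(2 × 48,000 × 295 / 25)
    = √(1,132,800.00) ≈ 1,064.33

1,064 bags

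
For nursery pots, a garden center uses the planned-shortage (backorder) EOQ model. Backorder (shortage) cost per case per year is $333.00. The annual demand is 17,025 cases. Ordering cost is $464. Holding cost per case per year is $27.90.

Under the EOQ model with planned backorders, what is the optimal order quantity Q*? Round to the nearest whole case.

Basic EOQ = √(2·17,025·464/27.9) = 752.515
Backorder adjustment √((H+b)/b) = √((27.9+333)/333) = 1.0410
Q* = 752.515 × 1.0410 ≈ 783.41

783 cases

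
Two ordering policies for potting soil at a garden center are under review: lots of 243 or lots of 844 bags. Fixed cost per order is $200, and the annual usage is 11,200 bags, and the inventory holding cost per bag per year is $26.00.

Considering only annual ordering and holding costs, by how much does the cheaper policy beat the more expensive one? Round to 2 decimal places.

$1,248.92

Annual cost at Q: ordering D·S/Q plus holding Q·H/2.
TC(243) = (11,200/243)×200 + (243/2)×26 = $12,377.11
TC(844) = (11,200/844)×200 + (844/2)×26 = $13,626.03
Lots of 243 are cheaper by $1,248.92.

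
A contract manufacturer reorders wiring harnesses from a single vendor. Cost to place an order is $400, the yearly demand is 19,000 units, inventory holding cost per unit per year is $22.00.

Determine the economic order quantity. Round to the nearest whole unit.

Q* = √(2·D·S / H) = √(2·19,000·400 / 22) = √690,909.1 ≈ 831.21

831 units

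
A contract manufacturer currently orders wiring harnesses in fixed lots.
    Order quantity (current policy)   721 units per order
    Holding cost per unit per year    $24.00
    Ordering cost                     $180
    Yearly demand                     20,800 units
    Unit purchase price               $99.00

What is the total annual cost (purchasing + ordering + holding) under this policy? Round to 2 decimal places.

$2,073,044.79

Orders/yr = 20,800/721 = 28.849; ordering cost = 28.849 × $180 = $5,192.79
Average inventory = 721/2 = 360.5; holding cost = 360.5 × $24 = $8,652.00
Purchase cost = D·C = 20,800 × 99 = $2,059,200.00
Total = $5,192.79 + $8,652.00 + $2,059,200.00 = $2,073,044.79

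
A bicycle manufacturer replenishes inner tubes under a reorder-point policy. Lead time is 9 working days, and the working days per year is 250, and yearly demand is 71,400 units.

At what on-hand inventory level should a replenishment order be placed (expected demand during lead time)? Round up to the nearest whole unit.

2,571 units

Daily demand d = 71,400 / 250 = 285.600 units/day
Demand during lead time = 285.600 × 9 = 2,570.40
Reorder point = 2,570.40 → round up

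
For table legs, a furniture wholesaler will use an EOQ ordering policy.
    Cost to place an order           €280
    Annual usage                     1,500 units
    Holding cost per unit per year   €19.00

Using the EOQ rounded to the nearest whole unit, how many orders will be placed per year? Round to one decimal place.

7.1 orders per year

EOQ = √(2DS/H) = √(2 × 1,500 × 280 / 19)
    = √(44,210.53) ≈ 210.26 → Q = 210
N = D/Q = 1,500/210 ≈ 7.143 orders/yr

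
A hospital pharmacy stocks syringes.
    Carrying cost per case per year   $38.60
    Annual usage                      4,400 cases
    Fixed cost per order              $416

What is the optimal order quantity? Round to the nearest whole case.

308 cases

Optimal lot size Q* = (2 × 4,400 × $416 / $38.6)^½ ≈ 307.96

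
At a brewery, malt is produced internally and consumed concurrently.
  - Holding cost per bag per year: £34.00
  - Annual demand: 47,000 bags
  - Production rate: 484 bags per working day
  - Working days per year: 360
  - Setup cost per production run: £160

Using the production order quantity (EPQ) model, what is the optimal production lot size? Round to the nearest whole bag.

778 bags

Daily demand d = 47,000/360 = 130.556; p = 484; 1 − d/p = 0.73026
EPQ = √(2DS / (H(1 − d/p)))
    = √(2 × 47,000 × 160 / (34 × 0.73026)) ≈ 778.30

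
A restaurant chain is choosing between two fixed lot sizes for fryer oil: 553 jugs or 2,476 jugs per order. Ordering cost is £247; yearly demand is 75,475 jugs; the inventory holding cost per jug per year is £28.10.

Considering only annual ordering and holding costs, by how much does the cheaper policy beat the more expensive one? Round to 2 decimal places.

£836.10

TC(Q) = (D/Q)S + (Q/2)H
TC(553) = (75,475/553)×247 + (553/2)×28.1 = £41,480.91
TC(2,476) = (75,475/2,476)×247 + (2,476/2)×28.1 = £42,317.01
Lots of 553 are cheaper by £836.10.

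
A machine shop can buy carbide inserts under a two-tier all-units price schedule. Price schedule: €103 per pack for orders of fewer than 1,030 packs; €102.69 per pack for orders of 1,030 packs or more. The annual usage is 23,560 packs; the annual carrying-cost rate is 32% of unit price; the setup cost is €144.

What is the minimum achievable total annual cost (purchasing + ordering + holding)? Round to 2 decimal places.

€2,439,593.54

H₁ = 32%×€103 = €32.9600;  H₂ = 32%×€102.69 = €32.8608
EOQ₁ = √(2×23,560×144/32.9600) = 453.72  (< 1,030, feasible at tier 1)
EOQ₂ = √(2×23,560×144/32.8608) = 454.41  (< 1,030 → use Q = 1,030 at tier-2 price)
TC(tier 1 (EOQ₁), Q≈453.7) = €2,441,634.69
TC(tier 2, Q≈1,030.0) = €2,439,593.54
Minimum at tier 2: €2,439,593.54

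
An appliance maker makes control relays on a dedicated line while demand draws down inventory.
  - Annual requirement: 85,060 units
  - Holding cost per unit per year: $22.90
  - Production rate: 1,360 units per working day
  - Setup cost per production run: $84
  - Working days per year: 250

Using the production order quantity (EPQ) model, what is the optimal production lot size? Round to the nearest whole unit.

Daily demand d = 85,060/250 = 340.240; p = 1360; 1 − d/p = 0.74982
EPQ = √(2DS / (H(1 − d/p)))
    = √(2 × 85,060 × 84 / (22.9 × 0.74982)) ≈ 912.26

912 units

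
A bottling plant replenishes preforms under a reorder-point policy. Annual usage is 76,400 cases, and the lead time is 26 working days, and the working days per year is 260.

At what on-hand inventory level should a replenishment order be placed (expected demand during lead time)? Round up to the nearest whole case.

Daily demand d = 76,400 / 260 = 293.846 cases/day
Demand during lead time = 293.846 × 26 = 7,640.00
Reorder point = 7,640.00 → round up

7,640 cases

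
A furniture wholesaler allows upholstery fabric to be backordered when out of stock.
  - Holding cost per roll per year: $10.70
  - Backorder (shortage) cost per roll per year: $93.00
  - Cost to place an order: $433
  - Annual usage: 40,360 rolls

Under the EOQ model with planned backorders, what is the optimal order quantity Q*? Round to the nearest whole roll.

1,908 rolls

Q* = √(2DS/H) · √((H + b)/b)
   = √(2 × 40,360 × 433 / 10.7) · √((10.7 + 93) / 93)
   = 1,807.352 × 1.0560 ≈ 1,908.49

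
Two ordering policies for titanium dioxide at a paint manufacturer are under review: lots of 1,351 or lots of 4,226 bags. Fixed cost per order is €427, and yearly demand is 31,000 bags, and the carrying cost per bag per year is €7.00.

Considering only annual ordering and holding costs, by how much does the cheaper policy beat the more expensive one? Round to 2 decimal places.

€3,396.85

For each Q, cost = (D/Q)·S + (Q/2)·H.
TC(1,351) = (31,000/1,351)×427 + (1,351/2)×7 = €14,526.43
TC(4,226) = (31,000/4,226)×427 + (4,226/2)×7 = €17,923.28
Lots of 1,351 are cheaper by €3,396.85.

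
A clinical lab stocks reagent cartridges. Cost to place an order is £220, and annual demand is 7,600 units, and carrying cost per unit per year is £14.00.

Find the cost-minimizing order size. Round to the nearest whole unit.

EOQ = √(2DS/H) = √(2 × 7,600 × 220 / 14)
    = √(238,857.14) ≈ 488.73

489 units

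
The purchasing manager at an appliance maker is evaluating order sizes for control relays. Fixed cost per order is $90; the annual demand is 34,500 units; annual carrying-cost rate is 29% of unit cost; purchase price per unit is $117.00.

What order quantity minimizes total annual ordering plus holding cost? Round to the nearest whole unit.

Carrying cost H = $117 × 29% = $33.9300/unit/yr
2DS/H = 2·34,500·90/33.93 = 183,023.87
EOQ = √183,023.87 ≈ 427.81

428 units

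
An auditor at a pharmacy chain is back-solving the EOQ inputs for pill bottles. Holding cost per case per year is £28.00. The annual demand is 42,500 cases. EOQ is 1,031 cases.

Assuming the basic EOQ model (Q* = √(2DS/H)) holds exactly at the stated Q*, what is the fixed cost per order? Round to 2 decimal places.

EOQ relation: Q² = 2DS/H, so rearrange for the unknown.
S = Q²H / (2D) = 1,031² × 28 / (2 × 42,500) = 350.1519

£350.15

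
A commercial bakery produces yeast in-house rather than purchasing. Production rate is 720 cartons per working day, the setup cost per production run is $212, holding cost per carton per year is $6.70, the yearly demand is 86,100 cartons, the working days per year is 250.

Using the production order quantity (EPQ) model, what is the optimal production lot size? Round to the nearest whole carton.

3,232 cartons

d = 86,100/250 = 344.4000 cartons/day;  effective holding cost H(1 − d/p) = 6.7·(1 − 344.4000/720) = 3.49517
Q* = √(2DS / H_eff) = √(2·86,100·212 / 3.49517) ≈ 3,231.85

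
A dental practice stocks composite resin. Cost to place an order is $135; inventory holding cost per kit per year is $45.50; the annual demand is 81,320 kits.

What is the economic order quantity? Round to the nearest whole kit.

695 kits

EOQ = √(2DS/H) = √(2 × 81,320 × 135 / 45.5)
    = √(482,558.24) ≈ 694.66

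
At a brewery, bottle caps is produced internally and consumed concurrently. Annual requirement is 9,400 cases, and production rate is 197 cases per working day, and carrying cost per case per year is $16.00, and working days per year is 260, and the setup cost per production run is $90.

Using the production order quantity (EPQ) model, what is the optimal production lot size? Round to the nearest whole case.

Daily demand d = 9,400/260 = 36.154; p = 197; 1 − d/p = 0.81648
EPQ = √(2DS / (H(1 − d/p)))
    = √(2 × 9,400 × 90 / (16 × 0.81648)) ≈ 359.89

360 cases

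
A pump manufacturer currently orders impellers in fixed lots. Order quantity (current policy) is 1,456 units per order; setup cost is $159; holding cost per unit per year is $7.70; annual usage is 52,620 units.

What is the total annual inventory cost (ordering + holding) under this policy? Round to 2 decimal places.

$11,351.88

Orders/yr = 52,620/1,456 = 36.140; ordering cost = 36.140 × $159 = $5,746.28
Average inventory = 1,456/2 = 728; holding cost = 728 × $7.7 = $5,605.60
Total = $5,746.28 + $5,605.60 = $11,351.88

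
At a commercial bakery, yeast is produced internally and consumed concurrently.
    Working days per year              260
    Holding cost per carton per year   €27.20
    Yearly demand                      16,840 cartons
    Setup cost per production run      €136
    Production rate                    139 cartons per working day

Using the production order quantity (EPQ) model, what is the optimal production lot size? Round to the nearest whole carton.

562 cartons

d = 16,840/260 = 64.7692 cartons/day;  effective holding cost H(1 − d/p) = 27.2·(1 − 64.7692/139) = 14.52573
Q* = √(2DS / H_eff) = √(2·16,840·136 / 14.52573) ≈ 561.55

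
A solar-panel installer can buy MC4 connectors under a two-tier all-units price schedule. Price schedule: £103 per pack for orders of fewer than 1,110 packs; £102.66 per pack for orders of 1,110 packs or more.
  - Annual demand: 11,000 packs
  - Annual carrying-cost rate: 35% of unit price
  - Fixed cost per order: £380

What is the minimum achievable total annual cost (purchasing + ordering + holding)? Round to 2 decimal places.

£1,150,360.24

H₁ = 35%×£103 = £36.0500;  H₂ = 35%×£102.66 = £35.9310
EOQ₁ = √(2×11,000×380/36.0500) = 481.56  (< 1,110, feasible at tier 1)
EOQ₂ = √(2×11,000×380/35.9310) = 482.36  (< 1,110 → use Q = 1,110 at tier-2 price)
TC(tier 1 (EOQ₁), Q≈481.6) = £1,150,360.24
TC(tier 2, Q≈1,110.0) = £1,152,967.47
Minimum at tier 1 (EOQ₁): £1,150,360.24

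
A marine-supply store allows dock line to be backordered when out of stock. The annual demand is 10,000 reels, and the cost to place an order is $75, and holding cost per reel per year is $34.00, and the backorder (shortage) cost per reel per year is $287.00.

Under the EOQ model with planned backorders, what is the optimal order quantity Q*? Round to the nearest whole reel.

222 reels

Q* = √(2DS/H) · √((H + b)/b)
   = √(2 × 10,000 × 75 / 34) · √((34 + 287) / 287)
   = 210.042 × 1.0576 ≈ 222.14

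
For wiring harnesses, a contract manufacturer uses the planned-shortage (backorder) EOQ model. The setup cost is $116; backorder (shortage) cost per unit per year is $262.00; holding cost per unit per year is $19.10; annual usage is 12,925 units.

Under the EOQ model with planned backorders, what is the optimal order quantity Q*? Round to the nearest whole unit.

Basic EOQ = √(2·12,925·116/19.1) = 396.226
Backorder adjustment √((H+b)/b) = √((19.1+262)/262) = 1.0358
Q* = 396.226 × 1.0358 ≈ 410.41

410 units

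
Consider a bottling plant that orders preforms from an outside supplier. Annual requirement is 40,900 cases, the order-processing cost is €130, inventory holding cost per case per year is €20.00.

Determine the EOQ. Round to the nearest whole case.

729 cases

EOQ = √(2DS/H) = √(2 × 40,900 × 130 / 20)
    = √(531,700.00) ≈ 729.18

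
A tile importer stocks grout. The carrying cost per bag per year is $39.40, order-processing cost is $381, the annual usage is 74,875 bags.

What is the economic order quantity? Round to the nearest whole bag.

2DS/H = 2·74,875·381/39.4 = 1,448,090.10
EOQ = √1,448,090.10 ≈ 1,203.37

1,203 bags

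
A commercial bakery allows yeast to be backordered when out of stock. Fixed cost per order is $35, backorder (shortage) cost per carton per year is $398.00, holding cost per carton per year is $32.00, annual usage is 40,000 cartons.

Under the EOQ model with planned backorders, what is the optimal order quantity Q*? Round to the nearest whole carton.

Basic EOQ = √(2·40,000·35/32) = 295.804
Backorder adjustment √((H+b)/b) = √((32+398)/398) = 1.0394
Q* = 295.804 × 1.0394 ≈ 307.47

307 cartons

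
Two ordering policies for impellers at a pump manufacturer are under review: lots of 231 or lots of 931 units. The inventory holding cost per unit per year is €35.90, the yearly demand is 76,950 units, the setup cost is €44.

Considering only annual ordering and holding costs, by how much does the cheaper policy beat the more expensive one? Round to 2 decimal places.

€1,544.59

For each Q, cost = (D/Q)·S + (Q/2)·H.
TC(231) = (76,950/231)×44 + (231/2)×35.9 = €18,803.59
TC(931) = (76,950/931)×44 + (931/2)×35.9 = €20,348.18
|ΔTC| = |€18,803.59 − €20,348.18| = €1,544.59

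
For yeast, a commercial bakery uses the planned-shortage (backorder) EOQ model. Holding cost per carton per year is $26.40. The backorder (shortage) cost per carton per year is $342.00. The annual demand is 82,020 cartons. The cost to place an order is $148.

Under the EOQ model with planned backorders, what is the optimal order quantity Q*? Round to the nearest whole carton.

995 cartons

Basic EOQ = √(2·82,020·148/26.4) = 958.967
Backorder adjustment √((H+b)/b) = √((26.4+342)/342) = 1.0379
Q* = 958.967 × 1.0379 ≈ 995.29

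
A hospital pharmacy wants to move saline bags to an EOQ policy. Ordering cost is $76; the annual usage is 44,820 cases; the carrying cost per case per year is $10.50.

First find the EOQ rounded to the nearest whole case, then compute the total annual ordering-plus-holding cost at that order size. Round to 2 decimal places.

2DS/H = 2·44,820·76/10.5 = 648,822.86
EOQ = √648,822.86 ≈ 805.50 → Q = 805 cases
Orders/yr = 44,820/805 = 55.677; ordering cost = 55.677 × $76 = $4,231.45
Average inventory = 805/2 = 402.5; holding cost = 402.5 × $10.5 = $4,226.25
Total = $4,231.45 + $4,226.25 = $8,457.70

$8,457.70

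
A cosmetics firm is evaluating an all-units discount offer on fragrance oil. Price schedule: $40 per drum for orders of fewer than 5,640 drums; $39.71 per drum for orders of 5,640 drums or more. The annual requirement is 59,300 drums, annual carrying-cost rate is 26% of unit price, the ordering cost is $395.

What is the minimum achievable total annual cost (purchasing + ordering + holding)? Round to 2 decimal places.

H₁ = 26%×$40 = $10.4000;  H₂ = 26%×$39.71 = $10.3246
EOQ₁ = √(2×59,300×395/10.4000) = 2,122.39  (< 5,640, feasible at tier 1)
EOQ₂ = √(2×59,300×395/10.3246) = 2,130.12  (< 5,640 → use Q = 5,640 at tier-2 price)
TC(tier 1 (EOQ₁), Q≈2,122.4) = $2,394,072.81
TC(tier 2, Q≈5,640.0) = $2,388,071.47
Minimum at tier 2: $2,388,071.47

$2,388,071.47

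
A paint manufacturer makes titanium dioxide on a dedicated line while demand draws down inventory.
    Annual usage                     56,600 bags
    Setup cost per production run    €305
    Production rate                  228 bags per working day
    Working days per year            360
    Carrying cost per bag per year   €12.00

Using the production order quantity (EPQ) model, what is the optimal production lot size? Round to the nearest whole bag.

d = 56,600/360 = 157.2222 bags/day;  effective holding cost H(1 − d/p) = 12·(1 − 157.2222/228) = 3.72515
Q* = √(2DS / H_eff) = √(2·56,600·305 / 3.72515) ≈ 3,044.40

3,044 bags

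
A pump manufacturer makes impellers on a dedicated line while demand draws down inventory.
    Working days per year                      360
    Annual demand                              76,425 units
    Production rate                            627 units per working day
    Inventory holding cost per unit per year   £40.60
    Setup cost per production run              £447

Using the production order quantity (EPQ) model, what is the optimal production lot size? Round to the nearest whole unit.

1,595 units

Daily demand d = 76,425/360 = 212.292; p = 627; 1 − d/p = 0.66142
EPQ = √(2DS / (H(1 − d/p)))
    = √(2 × 76,425 × 447 / (40.6 × 0.66142)) ≈ 1,595.09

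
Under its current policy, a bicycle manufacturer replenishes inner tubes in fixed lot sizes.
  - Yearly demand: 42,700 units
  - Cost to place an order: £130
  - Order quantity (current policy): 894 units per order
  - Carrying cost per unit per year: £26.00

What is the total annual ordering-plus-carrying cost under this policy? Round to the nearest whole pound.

£17,831

Ordering: D/Q × S = 42,700/894 × £130 = £6,209.17
Holding:  Q/2 × H = 894/2 × £26 = £11,622.00
Total = £6,209.17 + £11,622.00 = £17,831.17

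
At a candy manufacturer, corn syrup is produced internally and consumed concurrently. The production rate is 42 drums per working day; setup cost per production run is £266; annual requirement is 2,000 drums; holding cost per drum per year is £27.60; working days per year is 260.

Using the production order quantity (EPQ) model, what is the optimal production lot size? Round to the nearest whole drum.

217 drums

d = 2,000/260 = 7.6923 drums/day;  effective holding cost H(1 − d/p) = 27.6·(1 − 7.6923/42) = 22.54505
Q* = √(2DS / H_eff) = √(2·2,000·266 / 22.54505) ≈ 217.24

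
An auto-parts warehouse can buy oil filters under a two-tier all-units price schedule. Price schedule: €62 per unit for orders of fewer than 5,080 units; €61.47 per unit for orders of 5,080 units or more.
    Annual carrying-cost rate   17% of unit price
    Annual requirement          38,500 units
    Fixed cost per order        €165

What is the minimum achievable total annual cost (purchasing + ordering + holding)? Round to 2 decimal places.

€2,394,388.24

H₁ = 17%×€62 = €10.5400;  H₂ = 17%×€61.47 = €10.4499
EOQ₁ = √(2×38,500×165/10.5400) = 1,097.91  (< 5,080, feasible at tier 1)
EOQ₂ = √(2×38,500×165/10.4499) = 1,102.63  (< 5,080 → use Q = 5,080 at tier-2 price)
TC(tier 1 (EOQ₁), Q≈1,097.9) = €2,398,571.98
TC(tier 2, Q≈5,080.0) = €2,394,388.24
Minimum at tier 2: €2,394,388.24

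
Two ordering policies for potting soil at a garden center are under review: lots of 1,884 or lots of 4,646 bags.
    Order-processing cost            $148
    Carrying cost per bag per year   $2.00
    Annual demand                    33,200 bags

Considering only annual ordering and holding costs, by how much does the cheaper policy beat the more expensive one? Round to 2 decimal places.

TC(Q) = (D/Q)S + (Q/2)H
TC(1,884) = (33,200/1,884)×148 + (1,884/2)×2 = $4,492.07
TC(4,646) = (33,200/4,646)×148 + (4,646/2)×2 = $5,703.60
Cheaper: Q = 1,884.  Difference = $1,211.53

$1,211.53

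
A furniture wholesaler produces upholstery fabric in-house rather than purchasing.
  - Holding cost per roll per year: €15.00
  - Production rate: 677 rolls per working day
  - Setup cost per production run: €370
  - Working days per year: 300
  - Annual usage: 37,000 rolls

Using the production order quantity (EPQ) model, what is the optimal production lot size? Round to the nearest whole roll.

1,494 rolls

d = 37,000/300 = 123.3333 rolls/day;  effective holding cost H(1 − d/p) = 15·(1 − 123.3333/677) = 12.26736
Q* = √(2DS / H_eff) = √(2·37,000·370 / 12.26736) ≈ 1,493.97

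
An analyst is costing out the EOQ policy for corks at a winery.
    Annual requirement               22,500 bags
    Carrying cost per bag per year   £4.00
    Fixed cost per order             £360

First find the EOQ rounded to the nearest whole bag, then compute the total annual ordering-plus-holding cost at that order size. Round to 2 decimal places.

£8,049.84

2DS/H = 2·22,500·360/4 = 4,050,000.00
EOQ = √4,050,000.00 ≈ 2,012.46 → Q = 2,012 bags
Orders/yr = 22,500/2,012 = 11.183; ordering cost = 11.183 × £360 = £4,025.84
Average inventory = 2,012/2 = 1006; holding cost = 1006 × £4 = £4,024.00
Total = £4,025.84 + £4,024.00 = £8,049.84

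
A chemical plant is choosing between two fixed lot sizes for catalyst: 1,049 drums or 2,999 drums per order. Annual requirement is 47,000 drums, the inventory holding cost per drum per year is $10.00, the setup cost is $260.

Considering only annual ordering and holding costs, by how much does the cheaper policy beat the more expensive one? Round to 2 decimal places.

TC(Q) = (D/Q)S + (Q/2)H
TC(1,049) = (47,000/1,049)×260 + (1,049/2)×10 = $16,894.19
TC(2,999) = (47,000/2,999)×260 + (2,999/2)×10 = $19,069.69
|ΔTC| = |$16,894.19 − $19,069.69| = $2,175.50

$2,175.50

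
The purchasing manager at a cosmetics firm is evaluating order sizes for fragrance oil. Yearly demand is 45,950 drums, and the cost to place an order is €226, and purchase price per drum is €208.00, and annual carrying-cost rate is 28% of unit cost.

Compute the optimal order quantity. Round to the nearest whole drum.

597 drums

Carrying cost H = €208 × 28% = €58.2400/drum/yr
EOQ = √(2DS/H) = √(2 × 45,950 × 226 / 58.24)
    = √(356,617.45) ≈ 597.17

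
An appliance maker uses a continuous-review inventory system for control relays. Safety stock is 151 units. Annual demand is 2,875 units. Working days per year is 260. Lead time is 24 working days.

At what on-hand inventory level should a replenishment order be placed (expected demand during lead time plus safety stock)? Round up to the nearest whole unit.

Daily demand d = 2,875 / 260 = 11.058 units/day
Demand during lead time = 11.058 × 24 = 265.38
Reorder point = 265.38 + 151 = 416.38 → round up

417 units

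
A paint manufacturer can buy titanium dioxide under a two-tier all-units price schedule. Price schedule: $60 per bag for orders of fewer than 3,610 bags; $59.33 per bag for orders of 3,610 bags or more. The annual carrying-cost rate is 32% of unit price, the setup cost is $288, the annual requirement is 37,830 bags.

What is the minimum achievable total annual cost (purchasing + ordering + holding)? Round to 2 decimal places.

H₁ = 32%×$60 = $19.2000;  H₂ = 32%×$59.33 = $18.9856
EOQ₁ = √(2×37,830×288/19.2000) = 1,065.32  (< 3,610, feasible at tier 1)
EOQ₂ = √(2×37,830×288/18.9856) = 1,071.32  (< 3,610 → use Q = 3,610 at tier-2 price)
TC(tier 1 (EOQ₁), Q≈1,065.3) = $2,290,254.08
TC(tier 2, Q≈3,610.0) = $2,281,740.92
Minimum at tier 2: $2,281,740.92

$2,281,740.92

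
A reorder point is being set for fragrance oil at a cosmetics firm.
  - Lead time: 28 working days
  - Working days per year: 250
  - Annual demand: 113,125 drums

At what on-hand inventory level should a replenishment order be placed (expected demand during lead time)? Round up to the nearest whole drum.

Daily demand d = 113,125 / 250 = 452.500 drums/day
Demand during lead time = 452.500 × 28 = 12,670.00
Reorder point = 12,670.00 → round up

12,670 drums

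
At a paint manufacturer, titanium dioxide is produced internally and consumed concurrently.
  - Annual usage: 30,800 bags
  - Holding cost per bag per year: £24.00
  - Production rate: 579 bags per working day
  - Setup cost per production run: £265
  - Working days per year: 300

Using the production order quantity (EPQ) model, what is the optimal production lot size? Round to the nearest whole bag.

d = 30,800/300 = 102.6667 bags/day;  effective holding cost H(1 − d/p) = 24·(1 − 102.6667/579) = 19.74439
Q* = √(2DS / H_eff) = √(2·30,800·265 / 19.74439) ≈ 909.27

909 bags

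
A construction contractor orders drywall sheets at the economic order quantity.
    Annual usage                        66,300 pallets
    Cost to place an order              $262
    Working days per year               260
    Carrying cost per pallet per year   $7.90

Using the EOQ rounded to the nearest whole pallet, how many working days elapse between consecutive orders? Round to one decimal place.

8.2 days

Q* = √(2·D·S / H) = √(2·66,300·262 / 7.9) = √4,397,620.3 ≈ 2,097.05 → Q = 2,097 pallets
Cycle time = (working days × Q)/D = (260 × 2,097) / 66,300 = 8.224 days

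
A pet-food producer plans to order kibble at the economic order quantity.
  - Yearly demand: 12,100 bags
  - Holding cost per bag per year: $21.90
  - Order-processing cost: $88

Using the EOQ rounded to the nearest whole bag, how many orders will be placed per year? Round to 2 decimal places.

Optimal lot size Q* = (2 × 12,100 × $88 / $21.9)^½ ≈ 311.84 → Q = 312
N = D/Q = 12,100/312 ≈ 38.782 orders/yr

38.78 orders per year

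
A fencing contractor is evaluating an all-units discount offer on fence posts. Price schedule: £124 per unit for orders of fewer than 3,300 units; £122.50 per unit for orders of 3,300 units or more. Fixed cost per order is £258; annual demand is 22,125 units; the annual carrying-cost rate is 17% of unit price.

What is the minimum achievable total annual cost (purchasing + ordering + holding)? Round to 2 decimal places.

£2,746,403.52

H₁ = 17%×£124 = £21.0800;  H₂ = 17%×£122.50 = £20.8250
EOQ₁ = √(2×22,125×258/21.0800) = 735.92  (< 3,300, feasible at tier 1)
EOQ₂ = √(2×22,125×258/20.8250) = 740.41  (< 3,300 → use Q = 3,300 at tier-2 price)
TC(tier 1 (EOQ₁), Q≈735.9) = £2,759,013.21
TC(tier 2, Q≈3,300.0) = £2,746,403.52
Minimum at tier 2: £2,746,403.52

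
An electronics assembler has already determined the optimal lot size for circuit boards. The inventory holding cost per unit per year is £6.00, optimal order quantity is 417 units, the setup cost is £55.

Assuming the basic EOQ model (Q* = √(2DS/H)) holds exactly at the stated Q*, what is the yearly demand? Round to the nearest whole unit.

EOQ relation: Q² = 2DS/H, so rearrange for the unknown.
D = Q²H / (2S) = 417² × 6 / (2 × 55) = 9,484.85

9,485 units per year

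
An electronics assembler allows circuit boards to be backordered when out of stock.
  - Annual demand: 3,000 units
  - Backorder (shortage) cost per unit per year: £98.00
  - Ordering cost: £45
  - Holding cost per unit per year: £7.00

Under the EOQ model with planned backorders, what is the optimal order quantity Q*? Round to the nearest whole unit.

Q* = √(2DS/H) · √((H + b)/b)
   = √(2 × 3,000 × 45 / 7) · √((7 + 98) / 98)
   = 196.396 × 1.0351 ≈ 203.29

203 units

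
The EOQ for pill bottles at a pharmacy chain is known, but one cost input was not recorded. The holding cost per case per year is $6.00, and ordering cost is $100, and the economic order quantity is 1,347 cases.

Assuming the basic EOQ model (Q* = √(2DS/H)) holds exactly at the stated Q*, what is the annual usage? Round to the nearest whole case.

EOQ relation: Q² = 2DS/H, so rearrange for the unknown.
D = Q²H / (2S) = 1,347² × 6 / (2 × 100) = 54,432.27

54,432 cases per year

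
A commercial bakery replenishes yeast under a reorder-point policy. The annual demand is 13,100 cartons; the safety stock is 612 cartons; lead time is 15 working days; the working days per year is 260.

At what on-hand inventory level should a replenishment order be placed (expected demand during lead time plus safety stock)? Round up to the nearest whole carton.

Daily demand d = 13,100 / 260 = 50.385 cartons/day
Demand during lead time = 50.385 × 15 = 755.77
Reorder point = 755.77 + 612 = 1,367.77 → round up

1,368 cartons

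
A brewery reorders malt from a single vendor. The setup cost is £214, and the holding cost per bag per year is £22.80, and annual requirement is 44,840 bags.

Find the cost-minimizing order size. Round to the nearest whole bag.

2DS/H = 2·44,840·214/22.8 = 841,733.33
EOQ = √841,733.33 ≈ 917.46

917 bags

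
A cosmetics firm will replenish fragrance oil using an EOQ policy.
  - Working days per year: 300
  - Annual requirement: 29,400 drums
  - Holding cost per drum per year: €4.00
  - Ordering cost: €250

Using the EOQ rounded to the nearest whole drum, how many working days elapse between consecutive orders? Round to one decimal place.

Q* = √(2·D·S / H) = √(2·29,400·250 / 4) = √3,675,000.0 ≈ 1,917.03 → Q = 1,917 drums
Days between orders = 300 / (D/Q) = 300 / 15.336 ≈ 19.561

19.6 days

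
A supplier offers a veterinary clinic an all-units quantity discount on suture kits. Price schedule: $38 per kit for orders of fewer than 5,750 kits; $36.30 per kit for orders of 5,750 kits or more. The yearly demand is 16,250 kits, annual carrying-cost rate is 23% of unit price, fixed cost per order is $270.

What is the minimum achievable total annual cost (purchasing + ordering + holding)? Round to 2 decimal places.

H₁ = 23%×$38 = $8.7400;  H₂ = 23%×$36.30 = $8.3490
EOQ₁ = √(2×16,250×270/8.7400) = 1,002.00  (< 5,750, feasible at tier 1)
EOQ₂ = √(2×16,250×270/8.3490) = 1,025.19  (< 5,750 → use Q = 5,750 at tier-2 price)
TC(tier 1 (EOQ₁), Q≈1,002.0) = $626,257.48
TC(tier 2, Q≈5,750.0) = $614,641.42
Minimum at tier 2: $614,641.42

$614,641.42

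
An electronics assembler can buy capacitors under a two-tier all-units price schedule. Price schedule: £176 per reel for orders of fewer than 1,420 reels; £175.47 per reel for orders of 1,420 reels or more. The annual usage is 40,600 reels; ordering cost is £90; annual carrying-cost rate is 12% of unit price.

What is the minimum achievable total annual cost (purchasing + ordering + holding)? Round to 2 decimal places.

H₁ = 12%×£176 = £21.1200;  H₂ = 12%×£175.47 = £21.0564
EOQ₁ = √(2×40,600×90/21.1200) = 588.24  (< 1,420, feasible at tier 1)
EOQ₂ = √(2×40,600×90/21.0564) = 589.12  (< 1,420 → use Q = 1,420 at tier-2 price)
TC(tier 1 (EOQ₁), Q≈588.2) = £7,158,023.56
TC(tier 2, Q≈1,420.0) = £7,141,605.28
Minimum at tier 2: £7,141,605.28

£7,141,605.28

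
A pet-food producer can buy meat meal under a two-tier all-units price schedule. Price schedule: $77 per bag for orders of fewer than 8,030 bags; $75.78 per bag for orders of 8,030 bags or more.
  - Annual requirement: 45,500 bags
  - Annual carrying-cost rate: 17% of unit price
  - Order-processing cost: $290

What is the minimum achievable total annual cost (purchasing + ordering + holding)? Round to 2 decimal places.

H₁ = 17%×$77 = $13.0900;  H₂ = 17%×$75.78 = $12.8826
EOQ₁ = √(2×45,500×290/13.0900) = 1,419.87  (< 8,030, feasible at tier 1)
EOQ₂ = √(2×45,500×290/12.8826) = 1,431.26  (< 8,030 → use Q = 8,030 at tier-2 price)
TC(tier 1 (EOQ₁), Q≈1,419.9) = $3,522,086.15
TC(tier 2, Q≈8,030.0) = $3,501,356.85
Minimum at tier 2: $3,501,356.85

$3,501,356.85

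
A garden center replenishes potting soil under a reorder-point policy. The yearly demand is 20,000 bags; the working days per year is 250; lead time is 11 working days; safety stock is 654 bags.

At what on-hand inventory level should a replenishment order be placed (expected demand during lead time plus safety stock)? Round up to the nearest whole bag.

1,534 bags

Daily demand d = 20,000 / 250 = 80.000 bags/day
Demand during lead time = 80.000 × 11 = 880.00
Reorder point = 880.00 + 654 = 1,534.00 → round up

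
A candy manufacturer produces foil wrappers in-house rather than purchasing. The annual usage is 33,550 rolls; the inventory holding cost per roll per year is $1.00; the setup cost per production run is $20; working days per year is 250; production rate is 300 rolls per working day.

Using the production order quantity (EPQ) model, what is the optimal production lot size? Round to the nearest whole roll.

Daily demand d = 33,550/250 = 134.200; p = 300; 1 − d/p = 0.55267
EPQ = √(2DS / (H(1 − d/p)))
    = √(2 × 33,550 × 20 / (1 × 0.55267)) ≈ 1,558.28

1,558 rolls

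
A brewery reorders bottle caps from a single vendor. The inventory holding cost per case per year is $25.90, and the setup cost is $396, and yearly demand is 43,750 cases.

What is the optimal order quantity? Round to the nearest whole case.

Q* = √(2·D·S / H) = √(2·43,750·396 / 25.9) = √1,337,837.8 ≈ 1,156.65

1,157 cases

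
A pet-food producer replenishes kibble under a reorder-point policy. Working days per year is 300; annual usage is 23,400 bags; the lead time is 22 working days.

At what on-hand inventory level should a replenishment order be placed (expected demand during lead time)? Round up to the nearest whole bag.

1,716 bags

Daily demand d = 23,400 / 300 = 78.000 bags/day
Demand during lead time = 78.000 × 22 = 1,716.00
Reorder point = 1,716.00 → round up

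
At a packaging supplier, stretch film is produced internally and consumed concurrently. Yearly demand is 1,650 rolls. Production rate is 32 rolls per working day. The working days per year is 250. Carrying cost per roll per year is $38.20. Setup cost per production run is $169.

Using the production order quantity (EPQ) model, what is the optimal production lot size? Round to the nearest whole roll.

Daily demand d = 1,650/250 = 6.600; p = 32; 1 − d/p = 0.79375
EPQ = √(2DS / (H(1 − d/p)))
    = √(2 × 1,650 × 169 / (38.2 × 0.79375)) ≈ 135.62

136 rolls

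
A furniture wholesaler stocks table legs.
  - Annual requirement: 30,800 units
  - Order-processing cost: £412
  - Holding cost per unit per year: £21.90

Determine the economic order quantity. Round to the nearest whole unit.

Q* = √(2·D·S / H) = √(2·30,800·412 / 21.9) = √1,158,867.6 ≈ 1,076.51

1,077 units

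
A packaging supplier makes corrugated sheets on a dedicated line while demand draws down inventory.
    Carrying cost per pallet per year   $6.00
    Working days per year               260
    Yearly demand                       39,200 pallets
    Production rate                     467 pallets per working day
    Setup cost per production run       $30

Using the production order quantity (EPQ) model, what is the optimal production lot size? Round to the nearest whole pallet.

761 pallets

d = 39,200/260 = 150.7692 pallets/day;  effective holding cost H(1 − d/p) = 6·(1 − 150.7692/467) = 4.06292
Q* = √(2DS / H_eff) = √(2·39,200·30 / 4.06292) ≈ 760.85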